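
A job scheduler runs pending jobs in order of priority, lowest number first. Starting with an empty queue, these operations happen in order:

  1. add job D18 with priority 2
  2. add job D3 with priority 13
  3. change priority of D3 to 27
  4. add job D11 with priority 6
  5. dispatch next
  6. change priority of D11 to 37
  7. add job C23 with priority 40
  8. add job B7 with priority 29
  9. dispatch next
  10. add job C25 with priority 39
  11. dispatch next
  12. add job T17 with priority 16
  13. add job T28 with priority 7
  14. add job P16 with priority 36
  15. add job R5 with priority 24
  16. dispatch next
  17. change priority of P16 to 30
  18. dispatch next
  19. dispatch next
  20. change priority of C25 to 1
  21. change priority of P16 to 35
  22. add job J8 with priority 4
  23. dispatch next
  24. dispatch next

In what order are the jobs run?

add D18 (priority 2) → {D18:2}
add D3 (priority 13) → {D18:2, D3:13}
update D3 to priority 27 → {D18:2, D3:27}
add D11 (priority 6) → {D18:2, D11:6, D3:27}
dispatch next → D18; now {D11:6, D3:27}
update D11 to priority 37 → {D3:27, D11:37}
add C23 (priority 40) → {D3:27, D11:37, C23:40}
add B7 (priority 29) → {D3:27, B7:29, D11:37, C23:40}
dispatch next → D3; now {B7:29, D11:37, C23:40}
add C25 (priority 39) → {B7:29, D11:37, C25:39, C23:40}
dispatch next → B7; now {D11:37, C25:39, C23:40}
add T17 (priority 16) → {T17:16, D11:37, C25:39, C23:40}
add T28 (priority 7) → {T28:7, T17:16, D11:37, C25:39, C23:40}
add P16 (priority 36) → {T28:7, T17:16, P16:36, D11:37, C25:39, C23:40}
add R5 (priority 24) → {T28:7, T17:16, R5:24, P16:36, D11:37, C25:39, C23:40}
dispatch next → T28; now {T17:16, R5:24, P16:36, D11:37, C25:39, C23:40}
update P16 to priority 30 → {T17:16, R5:24, P16:30, D11:37, C25:39, C23:40}
dispatch next → T17; now {R5:24, P16:30, D11:37, C25:39, C23:40}
dispatch next → R5; now {P16:30, D11:37, C25:39, C23:40}
update C25 to priority 1 → {C25:1, P16:30, D11:37, C23:40}
update P16 to priority 35 → {C25:1, P16:35, D11:37, C23:40}
add J8 (priority 4) → {C25:1, J8:4, P16:35, D11:37, C23:40}
dispatch next → C25; now {J8:4, P16:35, D11:37, C23:40}
dispatch next → J8; now {P16:35, D11:37, C23:40}

[D18, D3, B7, T28, T17, R5, C25, J8]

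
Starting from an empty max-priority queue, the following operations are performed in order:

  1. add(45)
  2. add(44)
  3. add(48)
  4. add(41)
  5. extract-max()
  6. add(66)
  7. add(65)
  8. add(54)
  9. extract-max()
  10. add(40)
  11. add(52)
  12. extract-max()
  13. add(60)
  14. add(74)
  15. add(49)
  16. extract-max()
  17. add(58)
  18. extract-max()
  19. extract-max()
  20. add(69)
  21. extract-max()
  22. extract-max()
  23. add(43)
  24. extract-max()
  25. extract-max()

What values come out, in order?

insert 45 → {45}
insert 44 → {45, 44}
insert 48 → {48, 45, 44}
insert 41 → {48, 45, 44, 41}
extract-max → 48; now {45, 44, 41}
insert 66 → {66, 45, 44, 41}
insert 65 → {66, 65, 45, 44, 41}
insert 54 → {66, 65, 54, 45, 44, 41}
extract-max → 66; now {65, 54, 45, 44, 41}
insert 40 → {65, 54, 45, 44, 41, 40}
insert 52 → {65, 54, 52, 45, 44, 41, 40}
extract-max → 65; now {54, 52, 45, 44, 41, 40}
insert 60 → {60, 54, 52, 45, 44, 41, 40}
insert 74 → {74, 60, 54, 52, 45, 44, 41, 40}
insert 49 → {74, 60, 54, 52, 49, 45, 44, 41, 40}
extract-max → 74; now {60, 54, 52, 49, 45, 44, 41, 40}
insert 58 → {60, 58, 54, 52, 49, 45, 44, 41, 40}
extract-max → 60; now {58, 54, 52, 49, 45, 44, 41, 40}
extract-max → 58; now {54, 52, 49, 45, 44, 41, 40}
insert 69 → {69, 54, 52, 49, 45, 44, 41, 40}
extract-max → 69; now {54, 52, 49, 45, 44, 41, 40}
extract-max → 54; now {52, 49, 45, 44, 41, 40}
insert 43 → {52, 49, 45, 44, 43, 41, 40}
extract-max → 52; now {49, 45, 44, 43, 41, 40}
extract-max → 49; now {45, 44, 43, 41, 40}

[48, 66, 65, 74, 60, 58, 69, 54, 52, 49]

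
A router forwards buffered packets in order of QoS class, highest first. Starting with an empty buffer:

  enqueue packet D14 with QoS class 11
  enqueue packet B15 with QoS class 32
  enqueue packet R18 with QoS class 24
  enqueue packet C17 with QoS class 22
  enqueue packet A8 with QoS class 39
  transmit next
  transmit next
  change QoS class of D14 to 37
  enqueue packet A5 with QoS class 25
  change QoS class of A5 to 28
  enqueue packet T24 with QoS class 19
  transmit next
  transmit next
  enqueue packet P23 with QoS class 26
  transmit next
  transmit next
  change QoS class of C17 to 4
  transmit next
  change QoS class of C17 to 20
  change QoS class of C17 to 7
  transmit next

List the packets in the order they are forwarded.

A8 → B15 → D14 → A5 → P23 → R18 → T24 → C17

add D14 (QoS class 11) → {D14:11}
add B15 (QoS class 32) → {B15:32, D14:11}
add R18 (QoS class 24) → {B15:32, R18:24, D14:11}
add C17 (QoS class 22) → {B15:32, R18:24, C17:22, D14:11}
add A8 (QoS class 39) → {A8:39, B15:32, R18:24, C17:22, D14:11}
transmit next → A8; now {B15:32, R18:24, C17:22, D14:11}
transmit next → B15; now {R18:24, C17:22, D14:11}
update D14 to QoS class 37 → {D14:37, R18:24, C17:22}
add A5 (QoS class 25) → {D14:37, A5:25, R18:24, C17:22}
update A5 to QoS class 28 → {D14:37, A5:28, R18:24, C17:22}
add T24 (QoS class 19) → {D14:37, A5:28, R18:24, C17:22, T24:19}
transmit next → D14; now {A5:28, R18:24, C17:22, T24:19}
transmit next → A5; now {R18:24, C17:22, T24:19}
add P23 (QoS class 26) → {P23:26, R18:24, C17:22, T24:19}
transmit next → P23; now {R18:24, C17:22, T24:19}
transmit next → R18; now {C17:22, T24:19}
update C17 to QoS class 4 → {T24:19, C17:4}
transmit next → T24; now {C17:4}
update C17 to QoS class 20 → {C17:20}
update C17 to QoS class 7 → {C17:7}
transmit next → C17; now {}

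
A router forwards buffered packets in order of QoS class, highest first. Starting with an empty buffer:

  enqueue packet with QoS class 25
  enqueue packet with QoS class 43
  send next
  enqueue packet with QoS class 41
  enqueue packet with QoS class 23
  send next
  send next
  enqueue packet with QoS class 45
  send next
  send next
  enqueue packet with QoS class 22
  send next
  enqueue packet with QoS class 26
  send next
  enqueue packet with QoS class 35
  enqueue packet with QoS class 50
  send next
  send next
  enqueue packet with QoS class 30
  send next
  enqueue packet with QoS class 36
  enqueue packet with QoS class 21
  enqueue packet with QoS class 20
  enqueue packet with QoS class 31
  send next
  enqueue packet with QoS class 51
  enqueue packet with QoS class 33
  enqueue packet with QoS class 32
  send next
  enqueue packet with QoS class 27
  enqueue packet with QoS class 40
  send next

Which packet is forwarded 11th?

36

insert 25 → {25}
insert 43 → {43, 25}
send next → 43; now {25}
insert 41 → {41, 25}
insert 23 → {41, 25, 23}
send next → 41; now {25, 23}
send next → 25; now {23}
insert 45 → {45, 23}
send next → 45; now {23}
send next → 23; now {}
insert 22 → {22}
send next → 22; now {}
insert 26 → {26}
send next → 26; now {}
insert 35 → {35}
insert 50 → {50, 35}
send next → 50; now {35}
send next → 35; now {}
insert 30 → {30}
send next → 30; now {}
insert 36 → {36}
insert 21 → {36, 21}
insert 20 → {36, 21, 20}
insert 31 → {36, 31, 21, 20}
send next → 36; now {31, 21, 20}
insert 51 → {51, 31, 21, 20}
insert 33 → {51, 33, 31, 21, 20}
insert 32 → {51, 33, 32, 31, 21, 20}
send next → 51; now {33, 32, 31, 21, 20}
insert 27 → {33, 32, 31, 27, 21, 20}
insert 40 → {40, 33, 32, 31, 27, 21, 20}
send next → 40; now {33, 32, 31, 27, 21, 20}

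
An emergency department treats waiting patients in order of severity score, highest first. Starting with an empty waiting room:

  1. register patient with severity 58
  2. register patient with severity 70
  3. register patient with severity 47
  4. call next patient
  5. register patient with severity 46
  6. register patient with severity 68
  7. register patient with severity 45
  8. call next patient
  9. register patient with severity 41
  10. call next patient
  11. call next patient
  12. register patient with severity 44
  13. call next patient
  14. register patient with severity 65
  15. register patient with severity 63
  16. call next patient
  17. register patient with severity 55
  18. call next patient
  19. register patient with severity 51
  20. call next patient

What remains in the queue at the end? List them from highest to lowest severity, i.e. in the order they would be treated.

insert 58 → {58}
insert 70 → {70, 58}
insert 47 → {70, 58, 47}
call next patient → 70; now {58, 47}
insert 46 → {58, 47, 46}
insert 68 → {68, 58, 47, 46}
insert 45 → {68, 58, 47, 46, 45}
call next patient → 68; now {58, 47, 46, 45}
insert 41 → {58, 47, 46, 45, 41}
call next patient → 58; now {47, 46, 45, 41}
call next patient → 47; now {46, 45, 41}
insert 44 → {46, 45, 44, 41}
call next patient → 46; now {45, 44, 41}
insert 65 → {65, 45, 44, 41}
insert 63 → {65, 63, 45, 44, 41}
call next patient → 65; now {63, 45, 44, 41}
insert 55 → {63, 55, 45, 44, 41}
call next patient → 63; now {55, 45, 44, 41}
insert 51 → {55, 51, 45, 44, 41}
call next patient → 55; now {51, 45, 44, 41}

[51, 45, 44, 41]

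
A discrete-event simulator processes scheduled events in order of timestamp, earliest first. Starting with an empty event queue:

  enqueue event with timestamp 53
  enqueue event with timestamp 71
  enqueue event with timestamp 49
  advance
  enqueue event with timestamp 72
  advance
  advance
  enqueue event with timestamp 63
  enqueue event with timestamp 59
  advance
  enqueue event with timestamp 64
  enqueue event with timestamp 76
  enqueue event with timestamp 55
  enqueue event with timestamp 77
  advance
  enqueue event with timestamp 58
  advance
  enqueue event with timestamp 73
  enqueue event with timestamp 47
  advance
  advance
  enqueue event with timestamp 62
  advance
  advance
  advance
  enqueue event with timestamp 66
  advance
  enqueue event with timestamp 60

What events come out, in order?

[49, 53, 71, 59, 55, 58, 47, 63, 62, 64, 72, 66]

insert 53 → {53}
insert 71 → {53, 71}
insert 49 → {49, 53, 71}
advance → 49; now {53, 71}
insert 72 → {53, 71, 72}
advance → 53; now {71, 72}
advance → 71; now {72}
insert 63 → {63, 72}
insert 59 → {59, 63, 72}
advance → 59; now {63, 72}
insert 64 → {63, 64, 72}
insert 76 → {63, 64, 72, 76}
insert 55 → {55, 63, 64, 72, 76}
insert 77 → {55, 63, 64, 72, 76, 77}
advance → 55; now {63, 64, 72, 76, 77}
insert 58 → {58, 63, 64, 72, 76, 77}
advance → 58; now {63, 64, 72, 76, 77}
insert 73 → {63, 64, 72, 73, 76, 77}
insert 47 → {47, 63, 64, 72, 73, 76, 77}
advance → 47; now {63, 64, 72, 73, 76, 77}
advance → 63; now {64, 72, 73, 76, 77}
insert 62 → {62, 64, 72, 73, 76, 77}
advance → 62; now {64, 72, 73, 76, 77}
advance → 64; now {72, 73, 76, 77}
advance → 72; now {73, 76, 77}
insert 66 → {66, 73, 76, 77}
advance → 66; now {73, 76, 77}
insert 60 → {60, 73, 76, 77}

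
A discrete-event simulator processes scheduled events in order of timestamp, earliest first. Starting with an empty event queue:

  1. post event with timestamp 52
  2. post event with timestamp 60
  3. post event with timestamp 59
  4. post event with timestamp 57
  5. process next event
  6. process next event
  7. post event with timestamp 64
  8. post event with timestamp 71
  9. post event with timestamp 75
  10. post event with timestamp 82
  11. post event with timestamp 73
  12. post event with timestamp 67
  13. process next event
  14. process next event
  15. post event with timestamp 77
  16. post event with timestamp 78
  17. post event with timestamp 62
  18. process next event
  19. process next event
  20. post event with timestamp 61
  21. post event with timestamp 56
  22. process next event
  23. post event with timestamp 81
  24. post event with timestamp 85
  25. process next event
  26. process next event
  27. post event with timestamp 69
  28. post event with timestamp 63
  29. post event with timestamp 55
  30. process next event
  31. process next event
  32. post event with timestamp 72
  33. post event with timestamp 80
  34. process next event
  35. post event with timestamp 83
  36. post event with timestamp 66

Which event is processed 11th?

insert 52 → {52}
insert 60 → {52, 60}
insert 59 → {52, 59, 60}
insert 57 → {52, 57, 59, 60}
process next event → 52; now {57, 59, 60}
process next event → 57; now {59, 60}
insert 64 → {59, 60, 64}
insert 71 → {59, 60, 64, 71}
insert 75 → {59, 60, 64, 71, 75}
insert 82 → {59, 60, 64, 71, 75, 82}
insert 73 → {59, 60, 64, 71, 73, 75, 82}
insert 67 → {59, 60, 64, 67, 71, 73, 75, 82}
process next event → 59; now {60, 64, 67, 71, 73, 75, 82}
process next event → 60; now {64, 67, 71, 73, 75, 82}
insert 77 → {64, 67, 71, 73, 75, 77, 82}
insert 78 → {64, 67, 71, 73, 75, 77, 78, 82}
insert 62 → {62, 64, 67, 71, 73, 75, 77, 78, 82}
process next event → 62; now {64, 67, 71, 73, 75, 77, 78, 82}
process next event → 64; now {67, 71, 73, 75, 77, 78, 82}
insert 61 → {61, 67, 71, 73, 75, 77, 78, 82}
insert 56 → {56, 61, 67, 71, 73, 75, 77, 78, 82}
process next event → 56; now {61, 67, 71, 73, 75, 77, 78, 82}
insert 81 → {61, 67, 71, 73, 75, 77, 78, 81, 82}
insert 85 → {61, 67, 71, 73, 75, 77, 78, 81, 82, 85}
process next event → 61; now {67, 71, 73, 75, 77, 78, 81, 82, 85}
process next event → 67; now {71, 73, 75, 77, 78, 81, 82, 85}
insert 69 → {69, 71, 73, 75, 77, 78, 81, 82, 85}
insert 63 → {63, 69, 71, 73, 75, 77, 78, 81, 82, 85}
insert 55 → {55, 63, 69, 71, 73, 75, 77, 78, 81, 82, 85}
process next event → 55; now {63, 69, 71, 73, 75, 77, 78, 81, 82, 85}
process next event → 63; now {69, 71, 73, 75, 77, 78, 81, 82, 85}
insert 72 → {69, 71, 72, 73, 75, 77, 78, 81, 82, 85}
insert 80 → {69, 71, 72, 73, 75, 77, 78, 80, 81, 82, 85}
process next event → 69; now {71, 72, 73, 75, 77, 78, 80, 81, 82, 85}
insert 83 → {71, 72, 73, 75, 77, 78, 80, 81, 82, 83, 85}
insert 66 → {66, 71, 72, 73, 75, 77, 78, 80, 81, 82, 83, 85}

63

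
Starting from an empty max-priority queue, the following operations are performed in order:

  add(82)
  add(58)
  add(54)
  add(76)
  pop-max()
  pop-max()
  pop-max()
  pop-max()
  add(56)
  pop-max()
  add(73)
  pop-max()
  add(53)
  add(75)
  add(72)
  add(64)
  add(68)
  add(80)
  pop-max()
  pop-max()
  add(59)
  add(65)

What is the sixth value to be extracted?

73

insert 82 → {82}
insert 58 → {82, 58}
insert 54 → {82, 58, 54}
insert 76 → {82, 76, 58, 54}
pop-max → 82; now {76, 58, 54}
pop-max → 76; now {58, 54}
pop-max → 58; now {54}
pop-max → 54; now {}
insert 56 → {56}
pop-max → 56; now {}
insert 73 → {73}
pop-max → 73; now {}
insert 53 → {53}
insert 75 → {75, 53}
insert 72 → {75, 72, 53}
insert 64 → {75, 72, 64, 53}
insert 68 → {75, 72, 68, 64, 53}
insert 80 → {80, 75, 72, 68, 64, 53}
pop-max → 80; now {75, 72, 68, 64, 53}
pop-max → 75; now {72, 68, 64, 53}
insert 59 → {72, 68, 64, 59, 53}
insert 65 → {72, 68, 65, 64, 59, 53}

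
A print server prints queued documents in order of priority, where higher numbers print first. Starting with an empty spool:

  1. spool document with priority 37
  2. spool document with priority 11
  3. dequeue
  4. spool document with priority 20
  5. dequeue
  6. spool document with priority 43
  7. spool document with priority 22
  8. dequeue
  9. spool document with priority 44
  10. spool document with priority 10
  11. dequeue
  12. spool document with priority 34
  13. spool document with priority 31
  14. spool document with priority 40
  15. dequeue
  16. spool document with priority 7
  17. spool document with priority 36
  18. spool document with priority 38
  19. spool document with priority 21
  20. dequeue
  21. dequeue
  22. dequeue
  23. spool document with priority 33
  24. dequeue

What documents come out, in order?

insert 37 → {37}
insert 11 → {37, 11}
dequeue → 37; now {11}
insert 20 → {20, 11}
dequeue → 20; now {11}
insert 43 → {43, 11}
insert 22 → {43, 22, 11}
dequeue → 43; now {22, 11}
insert 44 → {44, 22, 11}
insert 10 → {44, 22, 11, 10}
dequeue → 44; now {22, 11, 10}
insert 34 → {34, 22, 11, 10}
insert 31 → {34, 31, 22, 11, 10}
insert 40 → {40, 34, 31, 22, 11, 10}
dequeue → 40; now {34, 31, 22, 11, 10}
insert 7 → {34, 31, 22, 11, 10, 7}
insert 36 → {36, 34, 31, 22, 11, 10, 7}
insert 38 → {38, 36, 34, 31, 22, 11, 10, 7}
insert 21 → {38, 36, 34, 31, 22, 21, 11, 10, 7}
dequeue → 38; now {36, 34, 31, 22, 21, 11, 10, 7}
dequeue → 36; now {34, 31, 22, 21, 11, 10, 7}
dequeue → 34; now {31, 22, 21, 11, 10, 7}
insert 33 → {33, 31, 22, 21, 11, 10, 7}
dequeue → 33; now {31, 22, 21, 11, 10, 7}

37, 20, 43, 44, 40, 38, 36, 34, 33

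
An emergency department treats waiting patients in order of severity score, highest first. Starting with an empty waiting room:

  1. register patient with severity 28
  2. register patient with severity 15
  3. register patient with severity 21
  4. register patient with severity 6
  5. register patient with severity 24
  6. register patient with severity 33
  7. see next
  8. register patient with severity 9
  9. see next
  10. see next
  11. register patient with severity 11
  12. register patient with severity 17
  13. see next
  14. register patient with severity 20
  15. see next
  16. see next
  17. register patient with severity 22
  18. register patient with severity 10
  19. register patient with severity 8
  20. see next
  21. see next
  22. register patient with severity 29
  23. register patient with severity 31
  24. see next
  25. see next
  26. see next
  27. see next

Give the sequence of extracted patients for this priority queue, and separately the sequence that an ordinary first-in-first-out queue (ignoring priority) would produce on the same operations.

insert 28 → {28}
insert 15 → {28, 15}
insert 21 → {28, 21, 15}
insert 6 → {28, 21, 15, 6}
insert 24 → {28, 24, 21, 15, 6}
insert 33 → {33, 28, 24, 21, 15, 6}
see next → 33; now {28, 24, 21, 15, 6}
insert 9 → {28, 24, 21, 15, 9, 6}
see next → 28; now {24, 21, 15, 9, 6}
see next → 24; now {21, 15, 9, 6}
insert 11 → {21, 15, 11, 9, 6}
insert 17 → {21, 17, 15, 11, 9, 6}
see next → 21; now {17, 15, 11, 9, 6}
insert 20 → {20, 17, 15, 11, 9, 6}
see next → 20; now {17, 15, 11, 9, 6}
see next → 17; now {15, 11, 9, 6}
insert 22 → {22, 15, 11, 9, 6}
insert 10 → {22, 15, 11, 10, 9, 6}
insert 8 → {22, 15, 11, 10, 9, 8, 6}
see next → 22; now {15, 11, 10, 9, 8, 6}
see next → 15; now {11, 10, 9, 8, 6}
insert 29 → {29, 11, 10, 9, 8, 6}
insert 31 → {31, 29, 11, 10, 9, 8, 6}
see next → 31; now {29, 11, 10, 9, 8, 6}
see next → 29; now {11, 10, 9, 8, 6}
see next → 11; now {10, 9, 8, 6}
see next → 10; now {9, 8, 6}

priority queue: 33, 28, 24, 21, 20, 17, 22, 15, 31, 29, 11, 10; FIFO queue: [28, 15, 21, 6, 24, 33, 9, 11, 17, 20, 22, 10]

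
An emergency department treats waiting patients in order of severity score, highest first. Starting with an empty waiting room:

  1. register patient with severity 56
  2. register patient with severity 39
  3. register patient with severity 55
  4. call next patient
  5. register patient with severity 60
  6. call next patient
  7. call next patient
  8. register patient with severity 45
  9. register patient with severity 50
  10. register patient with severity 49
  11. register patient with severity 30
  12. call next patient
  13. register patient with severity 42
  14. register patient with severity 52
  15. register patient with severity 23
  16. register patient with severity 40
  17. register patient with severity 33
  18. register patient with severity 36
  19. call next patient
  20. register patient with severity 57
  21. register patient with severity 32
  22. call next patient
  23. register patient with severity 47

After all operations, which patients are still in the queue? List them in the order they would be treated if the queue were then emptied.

[49, 47, 45, 42, 40, 39, 36, 33, 32, 30, 23]

insert 56 → {56}
insert 39 → {56, 39}
insert 55 → {56, 55, 39}
call next patient → 56; now {55, 39}
insert 60 → {60, 55, 39}
call next patient → 60; now {55, 39}
call next patient → 55; now {39}
insert 45 → {45, 39}
insert 50 → {50, 45, 39}
insert 49 → {50, 49, 45, 39}
insert 30 → {50, 49, 45, 39, 30}
call next patient → 50; now {49, 45, 39, 30}
insert 42 → {49, 45, 42, 39, 30}
insert 52 → {52, 49, 45, 42, 39, 30}
insert 23 → {52, 49, 45, 42, 39, 30, 23}
insert 40 → {52, 49, 45, 42, 40, 39, 30, 23}
insert 33 → {52, 49, 45, 42, 40, 39, 33, 30, 23}
insert 36 → {52, 49, 45, 42, 40, 39, 36, 33, 30, 23}
call next patient → 52; now {49, 45, 42, 40, 39, 36, 33, 30, 23}
insert 57 → {57, 49, 45, 42, 40, 39, 36, 33, 30, 23}
insert 32 → {57, 49, 45, 42, 40, 39, 36, 33, 32, 30, 23}
call next patient → 57; now {49, 45, 42, 40, 39, 36, 33, 32, 30, 23}
insert 47 → {49, 47, 45, 42, 40, 39, 36, 33, 32, 30, 23}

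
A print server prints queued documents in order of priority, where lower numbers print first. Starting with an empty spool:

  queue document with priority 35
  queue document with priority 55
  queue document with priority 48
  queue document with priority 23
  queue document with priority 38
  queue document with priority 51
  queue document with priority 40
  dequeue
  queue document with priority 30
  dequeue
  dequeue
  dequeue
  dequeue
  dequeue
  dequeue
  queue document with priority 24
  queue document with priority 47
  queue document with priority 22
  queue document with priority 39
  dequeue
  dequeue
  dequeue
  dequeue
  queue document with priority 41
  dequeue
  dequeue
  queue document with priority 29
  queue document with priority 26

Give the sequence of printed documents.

23, 30, 35, 38, 40, 48, 51, 22, 24, 39, 47, 41, 55

insert 35 → {35}
insert 55 → {35, 55}
insert 48 → {35, 48, 55}
insert 23 → {23, 35, 48, 55}
insert 38 → {23, 35, 38, 48, 55}
insert 51 → {23, 35, 38, 48, 51, 55}
insert 40 → {23, 35, 38, 40, 48, 51, 55}
dequeue → 23; now {35, 38, 40, 48, 51, 55}
insert 30 → {30, 35, 38, 40, 48, 51, 55}
dequeue → 30; now {35, 38, 40, 48, 51, 55}
dequeue → 35; now {38, 40, 48, 51, 55}
dequeue → 38; now {40, 48, 51, 55}
dequeue → 40; now {48, 51, 55}
dequeue → 48; now {51, 55}
dequeue → 51; now {55}
insert 24 → {24, 55}
insert 47 → {24, 47, 55}
insert 22 → {22, 24, 47, 55}
insert 39 → {22, 24, 39, 47, 55}
dequeue → 22; now {24, 39, 47, 55}
dequeue → 24; now {39, 47, 55}
dequeue → 39; now {47, 55}
dequeue → 47; now {55}
insert 41 → {41, 55}
dequeue → 41; now {55}
dequeue → 55; now {}
insert 29 → {29}
insert 26 → {26, 29}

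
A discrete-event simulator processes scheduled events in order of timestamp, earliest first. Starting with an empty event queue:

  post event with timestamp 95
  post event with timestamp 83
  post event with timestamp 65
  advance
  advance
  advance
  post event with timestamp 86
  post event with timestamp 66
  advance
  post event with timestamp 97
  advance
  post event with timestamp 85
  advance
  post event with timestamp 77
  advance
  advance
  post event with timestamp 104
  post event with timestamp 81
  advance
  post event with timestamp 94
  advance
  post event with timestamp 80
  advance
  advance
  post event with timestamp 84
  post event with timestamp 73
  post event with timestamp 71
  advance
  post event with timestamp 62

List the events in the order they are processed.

[65, 83, 95, 66, 86, 85, 77, 97, 81, 94, 80, 104, 71]

insert 95 → {95}
insert 83 → {83, 95}
insert 65 → {65, 83, 95}
advance → 65; now {83, 95}
advance → 83; now {95}
advance → 95; now {}
insert 86 → {86}
insert 66 → {66, 86}
advance → 66; now {86}
insert 97 → {86, 97}
advance → 86; now {97}
insert 85 → {85, 97}
advance → 85; now {97}
insert 77 → {77, 97}
advance → 77; now {97}
advance → 97; now {}
insert 104 → {104}
insert 81 → {81, 104}
advance → 81; now {104}
insert 94 → {94, 104}
advance → 94; now {104}
insert 80 → {80, 104}
advance → 80; now {104}
advance → 104; now {}
insert 84 → {84}
insert 73 → {73, 84}
insert 71 → {71, 73, 84}
advance → 71; now {73, 84}
insert 62 → {62, 73, 84}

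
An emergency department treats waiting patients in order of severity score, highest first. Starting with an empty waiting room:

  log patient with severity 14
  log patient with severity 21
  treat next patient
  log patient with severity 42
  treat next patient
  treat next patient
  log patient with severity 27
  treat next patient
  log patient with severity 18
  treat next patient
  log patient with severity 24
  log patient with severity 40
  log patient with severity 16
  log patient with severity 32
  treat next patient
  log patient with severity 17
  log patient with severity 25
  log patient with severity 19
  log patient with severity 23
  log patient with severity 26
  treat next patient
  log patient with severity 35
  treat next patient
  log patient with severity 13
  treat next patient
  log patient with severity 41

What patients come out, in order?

[21, 42, 14, 27, 18, 40, 32, 35, 26]

insert 14 → {14}
insert 21 → {21, 14}
treat next patient → 21; now {14}
insert 42 → {42, 14}
treat next patient → 42; now {14}
treat next patient → 14; now {}
insert 27 → {27}
treat next patient → 27; now {}
insert 18 → {18}
treat next patient → 18; now {}
insert 24 → {24}
insert 40 → {40, 24}
insert 16 → {40, 24, 16}
insert 32 → {40, 32, 24, 16}
treat next patient → 40; now {32, 24, 16}
insert 17 → {32, 24, 17, 16}
insert 25 → {32, 25, 24, 17, 16}
insert 19 → {32, 25, 24, 19, 17, 16}
insert 23 → {32, 25, 24, 23, 19, 17, 16}
insert 26 → {32, 26, 25, 24, 23, 19, 17, 16}
treat next patient → 32; now {26, 25, 24, 23, 19, 17, 16}
insert 35 → {35, 26, 25, 24, 23, 19, 17, 16}
treat next patient → 35; now {26, 25, 24, 23, 19, 17, 16}
insert 13 → {26, 25, 24, 23, 19, 17, 16, 13}
treat next patient → 26; now {25, 24, 23, 19, 17, 16, 13}
insert 41 → {41, 25, 24, 23, 19, 17, 16, 13}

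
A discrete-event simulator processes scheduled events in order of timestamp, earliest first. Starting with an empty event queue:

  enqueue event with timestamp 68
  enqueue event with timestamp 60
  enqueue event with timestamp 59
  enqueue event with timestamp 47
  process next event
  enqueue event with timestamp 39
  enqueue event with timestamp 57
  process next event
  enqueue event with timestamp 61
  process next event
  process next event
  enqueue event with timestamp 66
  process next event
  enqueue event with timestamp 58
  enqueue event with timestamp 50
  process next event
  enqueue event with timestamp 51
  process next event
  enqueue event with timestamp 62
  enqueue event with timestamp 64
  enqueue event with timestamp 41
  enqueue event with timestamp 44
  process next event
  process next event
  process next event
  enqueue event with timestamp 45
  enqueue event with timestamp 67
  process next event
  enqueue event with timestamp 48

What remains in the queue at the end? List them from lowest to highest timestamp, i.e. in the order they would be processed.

48 → 61 → 62 → 64 → 66 → 67 → 68

insert 68 → {68}
insert 60 → {60, 68}
insert 59 → {59, 60, 68}
insert 47 → {47, 59, 60, 68}
process next event → 47; now {59, 60, 68}
insert 39 → {39, 59, 60, 68}
insert 57 → {39, 57, 59, 60, 68}
process next event → 39; now {57, 59, 60, 68}
insert 61 → {57, 59, 60, 61, 68}
process next event → 57; now {59, 60, 61, 68}
process next event → 59; now {60, 61, 68}
insert 66 → {60, 61, 66, 68}
process next event → 60; now {61, 66, 68}
insert 58 → {58, 61, 66, 68}
insert 50 → {50, 58, 61, 66, 68}
process next event → 50; now {58, 61, 66, 68}
insert 51 → {51, 58, 61, 66, 68}
process next event → 51; now {58, 61, 66, 68}
insert 62 → {58, 61, 62, 66, 68}
insert 64 → {58, 61, 62, 64, 66, 68}
insert 41 → {41, 58, 61, 62, 64, 66, 68}
insert 44 → {41, 44, 58, 61, 62, 64, 66, 68}
process next event → 41; now {44, 58, 61, 62, 64, 66, 68}
process next event → 44; now {58, 61, 62, 64, 66, 68}
process next event → 58; now {61, 62, 64, 66, 68}
insert 45 → {45, 61, 62, 64, 66, 68}
insert 67 → {45, 61, 62, 64, 66, 67, 68}
process next event → 45; now {61, 62, 64, 66, 67, 68}
insert 48 → {48, 61, 62, 64, 66, 67, 68}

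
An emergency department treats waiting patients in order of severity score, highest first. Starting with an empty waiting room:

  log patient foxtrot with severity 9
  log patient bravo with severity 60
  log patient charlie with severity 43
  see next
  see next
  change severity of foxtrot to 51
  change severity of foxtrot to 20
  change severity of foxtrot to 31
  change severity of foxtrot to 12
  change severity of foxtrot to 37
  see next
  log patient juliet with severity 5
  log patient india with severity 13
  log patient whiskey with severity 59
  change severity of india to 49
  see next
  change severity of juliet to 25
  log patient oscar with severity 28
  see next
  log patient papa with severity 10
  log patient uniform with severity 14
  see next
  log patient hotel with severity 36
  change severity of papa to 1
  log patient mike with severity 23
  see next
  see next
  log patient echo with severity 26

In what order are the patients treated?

bravo → charlie → foxtrot → whiskey → india → oscar → hotel → juliet

add foxtrot (severity 9) → {foxtrot:9}
add bravo (severity 60) → {bravo:60, foxtrot:9}
add charlie (severity 43) → {bravo:60, charlie:43, foxtrot:9}
see next → bravo; now {charlie:43, foxtrot:9}
see next → charlie; now {foxtrot:9}
update foxtrot to severity 51 → {foxtrot:51}
update foxtrot to severity 20 → {foxtrot:20}
update foxtrot to severity 31 → {foxtrot:31}
update foxtrot to severity 12 → {foxtrot:12}
update foxtrot to severity 37 → {foxtrot:37}
see next → foxtrot; now {}
add juliet (severity 5) → {juliet:5}
add india (severity 13) → {india:13, juliet:5}
add whiskey (severity 59) → {whiskey:59, india:13, juliet:5}
update india to severity 49 → {whiskey:59, india:49, juliet:5}
see next → whiskey; now {india:49, juliet:5}
update juliet to severity 25 → {india:49, juliet:25}
add oscar (severity 28) → {india:49, oscar:28, juliet:25}
see next → india; now {oscar:28, juliet:25}
add papa (severity 10) → {oscar:28, juliet:25, papa:10}
add uniform (severity 14) → {oscar:28, juliet:25, uniform:14, papa:10}
see next → oscar; now {juliet:25, uniform:14, papa:10}
add hotel (severity 36) → {hotel:36, juliet:25, uniform:14, papa:10}
update papa to severity 1 → {hotel:36, juliet:25, uniform:14, papa:1}
add mike (severity 23) → {hotel:36, juliet:25, mike:23, uniform:14, papa:1}
see next → hotel; now {juliet:25, mike:23, uniform:14, papa:1}
see next → juliet; now {mike:23, uniform:14, papa:1}
add echo (severity 26) → {echo:26, mike:23, uniform:14, papa:1}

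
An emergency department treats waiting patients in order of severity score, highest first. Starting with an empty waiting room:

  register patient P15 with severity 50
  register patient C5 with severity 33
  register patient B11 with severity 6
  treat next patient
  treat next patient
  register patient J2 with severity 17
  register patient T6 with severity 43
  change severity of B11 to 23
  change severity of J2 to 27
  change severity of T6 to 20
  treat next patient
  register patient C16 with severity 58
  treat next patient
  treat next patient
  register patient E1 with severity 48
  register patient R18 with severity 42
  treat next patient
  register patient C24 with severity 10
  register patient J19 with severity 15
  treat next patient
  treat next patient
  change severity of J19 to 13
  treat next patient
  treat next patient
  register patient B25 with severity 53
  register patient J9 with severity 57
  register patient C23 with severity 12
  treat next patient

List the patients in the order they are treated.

P15, C5, J2, C16, B11, E1, R18, T6, J19, C24, J9

add P15 (severity 50) → {P15:50}
add C5 (severity 33) → {P15:50, C5:33}
add B11 (severity 6) → {P15:50, C5:33, B11:6}
treat next patient → P15; now {C5:33, B11:6}
treat next patient → C5; now {B11:6}
add J2 (severity 17) → {J2:17, B11:6}
add T6 (severity 43) → {T6:43, J2:17, B11:6}
update B11 to severity 23 → {T6:43, B11:23, J2:17}
update J2 to severity 27 → {T6:43, J2:27, B11:23}
update T6 to severity 20 → {J2:27, B11:23, T6:20}
treat next patient → J2; now {B11:23, T6:20}
add C16 (severity 58) → {C16:58, B11:23, T6:20}
treat next patient → C16; now {B11:23, T6:20}
treat next patient → B11; now {T6:20}
add E1 (severity 48) → {E1:48, T6:20}
add R18 (severity 42) → {E1:48, R18:42, T6:20}
treat next patient → E1; now {R18:42, T6:20}
add C24 (severity 10) → {R18:42, T6:20, C24:10}
add J19 (severity 15) → {R18:42, T6:20, J19:15, C24:10}
treat next patient → R18; now {T6:20, J19:15, C24:10}
treat next patient → T6; now {J19:15, C24:10}
update J19 to severity 13 → {J19:13, C24:10}
treat next patient → J19; now {C24:10}
treat next patient → C24; now {}
add B25 (severity 53) → {B25:53}
add J9 (severity 57) → {J9:57, B25:53}
add C23 (severity 12) → {J9:57, B25:53, C23:12}
treat next patient → J9; now {B25:53, C23:12}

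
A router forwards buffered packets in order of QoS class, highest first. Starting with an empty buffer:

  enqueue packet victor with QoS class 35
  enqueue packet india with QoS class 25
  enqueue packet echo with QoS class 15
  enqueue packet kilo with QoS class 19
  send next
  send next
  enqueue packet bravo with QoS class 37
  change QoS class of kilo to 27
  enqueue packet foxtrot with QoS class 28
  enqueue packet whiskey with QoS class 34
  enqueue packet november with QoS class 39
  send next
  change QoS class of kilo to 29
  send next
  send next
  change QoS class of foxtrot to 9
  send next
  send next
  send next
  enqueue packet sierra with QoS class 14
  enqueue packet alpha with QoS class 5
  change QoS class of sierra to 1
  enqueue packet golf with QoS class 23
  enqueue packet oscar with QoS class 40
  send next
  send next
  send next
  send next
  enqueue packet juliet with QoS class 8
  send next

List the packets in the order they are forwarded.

[victor, india, november, bravo, whiskey, kilo, echo, foxtrot, oscar, golf, alpha, sierra, juliet]

add victor (QoS class 35) → {victor:35}
add india (QoS class 25) → {victor:35, india:25}
add echo (QoS class 15) → {victor:35, india:25, echo:15}
add kilo (QoS class 19) → {victor:35, india:25, kilo:19, echo:15}
send next → victor; now {india:25, kilo:19, echo:15}
send next → india; now {kilo:19, echo:15}
add bravo (QoS class 37) → {bravo:37, kilo:19, echo:15}
update kilo to QoS class 27 → {bravo:37, kilo:27, echo:15}
add foxtrot (QoS class 28) → {bravo:37, foxtrot:28, kilo:27, echo:15}
add whiskey (QoS class 34) → {bravo:37, whiskey:34, foxtrot:28, kilo:27, echo:15}
add november (QoS class 39) → {november:39, bravo:37, whiskey:34, foxtrot:28, kilo:27, echo:15}
send next → november; now {bravo:37, whiskey:34, foxtrot:28, kilo:27, echo:15}
update kilo to QoS class 29 → {bravo:37, whiskey:34, kilo:29, foxtrot:28, echo:15}
send next → bravo; now {whiskey:34, kilo:29, foxtrot:28, echo:15}
send next → whiskey; now {kilo:29, foxtrot:28, echo:15}
update foxtrot to QoS class 9 → {kilo:29, echo:15, foxtrot:9}
send next → kilo; now {echo:15, foxtrot:9}
send next → echo; now {foxtrot:9}
send next → foxtrot; now {}
add sierra (QoS class 14) → {sierra:14}
add alpha (QoS class 5) → {sierra:14, alpha:5}
update sierra to QoS class 1 → {alpha:5, sierra:1}
add golf (QoS class 23) → {golf:23, alpha:5, sierra:1}
add oscar (QoS class 40) → {oscar:40, golf:23, alpha:5, sierra:1}
send next → oscar; now {golf:23, alpha:5, sierra:1}
send next → golf; now {alpha:5, sierra:1}
send next → alpha; now {sierra:1}
send next → sierra; now {}
add juliet (QoS class 8) → {juliet:8}
send next → juliet; now {}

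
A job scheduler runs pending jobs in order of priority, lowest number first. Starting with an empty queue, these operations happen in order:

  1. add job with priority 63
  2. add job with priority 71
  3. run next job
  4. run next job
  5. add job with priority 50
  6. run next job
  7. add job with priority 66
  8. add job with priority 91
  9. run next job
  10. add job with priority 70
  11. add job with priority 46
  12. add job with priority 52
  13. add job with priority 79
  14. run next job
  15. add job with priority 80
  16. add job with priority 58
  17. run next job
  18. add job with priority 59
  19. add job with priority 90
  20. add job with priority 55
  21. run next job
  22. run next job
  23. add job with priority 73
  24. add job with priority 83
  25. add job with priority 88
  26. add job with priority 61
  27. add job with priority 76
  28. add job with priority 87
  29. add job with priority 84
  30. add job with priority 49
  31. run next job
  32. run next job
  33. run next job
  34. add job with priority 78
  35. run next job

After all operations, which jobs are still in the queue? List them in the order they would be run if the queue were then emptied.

insert 63 → {63}
insert 71 → {63, 71}
run next job → 63; now {71}
run next job → 71; now {}
insert 50 → {50}
run next job → 50; now {}
insert 66 → {66}
insert 91 → {66, 91}
run next job → 66; now {91}
insert 70 → {70, 91}
insert 46 → {46, 70, 91}
insert 52 → {46, 52, 70, 91}
insert 79 → {46, 52, 70, 79, 91}
run next job → 46; now {52, 70, 79, 91}
insert 80 → {52, 70, 79, 80, 91}
insert 58 → {52, 58, 70, 79, 80, 91}
run next job → 52; now {58, 70, 79, 80, 91}
insert 59 → {58, 59, 70, 79, 80, 91}
insert 90 → {58, 59, 70, 79, 80, 90, 91}
insert 55 → {55, 58, 59, 70, 79, 80, 90, 91}
run next job → 55; now {58, 59, 70, 79, 80, 90, 91}
run next job → 58; now {59, 70, 79, 80, 90, 91}
insert 73 → {59, 70, 73, 79, 80, 90, 91}
insert 83 → {59, 70, 73, 79, 80, 83, 90, 91}
insert 88 → {59, 70, 73, 79, 80, 83, 88, 90, 91}
insert 61 → {59, 61, 70, 73, 79, 80, 83, 88, 90, 91}
insert 76 → {59, 61, 70, 73, 76, 79, 80, 83, 88, 90, 91}
insert 87 → {59, 61, 70, 73, 76, 79, 80, 83, 87, 88, 90, 91}
insert 84 → {59, 61, 70, 73, 76, 79, 80, 83, 84, 87, 88, 90, 91}
insert 49 → {49, 59, 61, 70, 73, 76, 79, 80, 83, 84, 87, 88, 90, 91}
run next job → 49; now {59, 61, 70, 73, 76, 79, 80, 83, 84, 87, 88, 90, 91}
run next job → 59; now {61, 70, 73, 76, 79, 80, 83, 84, 87, 88, 90, 91}
run next job → 61; now {70, 73, 76, 79, 80, 83, 84, 87, 88, 90, 91}
insert 78 → {70, 73, 76, 78, 79, 80, 83, 84, 87, 88, 90, 91}
run next job → 70; now {73, 76, 78, 79, 80, 83, 84, 87, 88, 90, 91}

73 → 76 → 78 → 79 → 80 → 83 → 84 → 87 → 88 → 90 → 91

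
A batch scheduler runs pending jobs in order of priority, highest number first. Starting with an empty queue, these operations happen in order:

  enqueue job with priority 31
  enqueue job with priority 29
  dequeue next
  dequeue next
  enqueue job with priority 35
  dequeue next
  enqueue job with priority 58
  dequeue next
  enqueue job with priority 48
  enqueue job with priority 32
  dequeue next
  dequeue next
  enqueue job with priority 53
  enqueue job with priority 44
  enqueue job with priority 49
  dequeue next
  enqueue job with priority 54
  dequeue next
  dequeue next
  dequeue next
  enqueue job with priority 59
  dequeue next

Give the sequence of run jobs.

insert 31 → {31}
insert 29 → {31, 29}
dequeue next → 31; now {29}
dequeue next → 29; now {}
insert 35 → {35}
dequeue next → 35; now {}
insert 58 → {58}
dequeue next → 58; now {}
insert 48 → {48}
insert 32 → {48, 32}
dequeue next → 48; now {32}
dequeue next → 32; now {}
insert 53 → {53}
insert 44 → {53, 44}
insert 49 → {53, 49, 44}
dequeue next → 53; now {49, 44}
insert 54 → {54, 49, 44}
dequeue next → 54; now {49, 44}
dequeue next → 49; now {44}
dequeue next → 44; now {}
insert 59 → {59}
dequeue next → 59; now {}

[31, 29, 35, 58, 48, 32, 53, 54, 49, 44, 59]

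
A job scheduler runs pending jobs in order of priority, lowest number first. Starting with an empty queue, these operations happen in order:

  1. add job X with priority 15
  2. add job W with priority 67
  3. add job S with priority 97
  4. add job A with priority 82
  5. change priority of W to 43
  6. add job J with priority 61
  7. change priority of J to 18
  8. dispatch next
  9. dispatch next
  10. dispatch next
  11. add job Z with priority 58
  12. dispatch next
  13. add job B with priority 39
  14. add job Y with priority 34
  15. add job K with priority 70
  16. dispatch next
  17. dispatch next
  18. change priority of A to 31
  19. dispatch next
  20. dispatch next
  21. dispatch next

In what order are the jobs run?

add X (priority 15) → {X:15}
add W (priority 67) → {X:15, W:67}
add S (priority 97) → {X:15, W:67, S:97}
add A (priority 82) → {X:15, W:67, A:82, S:97}
update W to priority 43 → {X:15, W:43, A:82, S:97}
add J (priority 61) → {X:15, W:43, J:61, A:82, S:97}
update J to priority 18 → {X:15, J:18, W:43, A:82, S:97}
dispatch next → X; now {J:18, W:43, A:82, S:97}
dispatch next → J; now {W:43, A:82, S:97}
dispatch next → W; now {A:82, S:97}
add Z (priority 58) → {Z:58, A:82, S:97}
dispatch next → Z; now {A:82, S:97}
add B (priority 39) → {B:39, A:82, S:97}
add Y (priority 34) → {Y:34, B:39, A:82, S:97}
add K (priority 70) → {Y:34, B:39, K:70, A:82, S:97}
dispatch next → Y; now {B:39, K:70, A:82, S:97}
dispatch next → B; now {K:70, A:82, S:97}
update A to priority 31 → {A:31, K:70, S:97}
dispatch next → A; now {K:70, S:97}
dispatch next → K; now {S:97}
dispatch next → S; now {}

[X, J, W, Z, Y, B, A, K, S]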